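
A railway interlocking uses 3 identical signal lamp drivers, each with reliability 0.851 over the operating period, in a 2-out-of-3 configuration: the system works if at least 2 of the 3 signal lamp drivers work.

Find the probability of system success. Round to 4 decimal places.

0.9400

R = Σ_{i=2}^{3} C(3,i) p^i (1−p)^{3−i} with p = 0.851
C(3,2)·0.851^2·0.149^1 = 0.323718
C(3,3)·0.851^3·0.149^0 = 0.616295
Sum = 0.9400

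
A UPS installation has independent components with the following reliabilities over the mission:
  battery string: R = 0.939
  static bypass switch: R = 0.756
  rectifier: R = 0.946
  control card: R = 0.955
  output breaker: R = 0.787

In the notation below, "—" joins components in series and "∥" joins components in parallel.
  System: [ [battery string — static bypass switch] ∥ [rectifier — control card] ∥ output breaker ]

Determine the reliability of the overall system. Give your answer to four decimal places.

Series (battery string and static bypass switch): 0.939000 × 0.756000 = 0.709884
Series (rectifier and control card): 0.946000 × 0.955000 = 0.903430
Parallel ([0.709884], [0.903430], and output breaker): 1 − (1 − 0.709884)(1 − 0.903430)(1 − 0.787000) = 0.9940

0.9940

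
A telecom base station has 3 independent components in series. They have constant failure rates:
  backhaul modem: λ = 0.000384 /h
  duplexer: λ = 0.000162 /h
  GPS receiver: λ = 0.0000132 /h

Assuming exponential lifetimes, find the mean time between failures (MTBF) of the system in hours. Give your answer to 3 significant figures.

1790

Series of exponential components: λ_sys = Σ λ_i
λ_sys = 0.000384 + 0.000162 + 0.0000132 = 5.5920e-04 /h
MTBF = 1 / λ_sys = 1790 h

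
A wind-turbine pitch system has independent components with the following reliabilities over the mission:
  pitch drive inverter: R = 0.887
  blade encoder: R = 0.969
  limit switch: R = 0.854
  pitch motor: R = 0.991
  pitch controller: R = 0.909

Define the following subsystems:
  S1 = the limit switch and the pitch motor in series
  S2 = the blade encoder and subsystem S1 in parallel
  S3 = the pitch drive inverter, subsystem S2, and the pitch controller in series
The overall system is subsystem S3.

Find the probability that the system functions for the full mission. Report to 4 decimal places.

Series (limit switch and pitch motor): 0.854000 × 0.991000 = 0.846314
Parallel (blade encoder and [0.846314]): 1 − (1 − 0.969000)(1 − 0.846314) = 0.995236
Series (pitch drive inverter, [0.995236], and pitch controller): 0.887000 × 0.995236 × 0.909000 = 0.8024

0.8024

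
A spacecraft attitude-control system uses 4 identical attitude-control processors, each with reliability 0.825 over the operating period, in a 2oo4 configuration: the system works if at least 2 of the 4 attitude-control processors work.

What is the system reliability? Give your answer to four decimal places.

0.9814

R = Σ_{i=2}^{4} C(4,i) p^i (1−p)^{4−i} with p = 0.825
C(4,2)·0.825^2·0.175^2 = 0.125065
C(4,3)·0.825^3·0.175^1 = 0.393061
C(4,4)·0.825^4·0.175^0 = 0.463250
Sum = 0.9814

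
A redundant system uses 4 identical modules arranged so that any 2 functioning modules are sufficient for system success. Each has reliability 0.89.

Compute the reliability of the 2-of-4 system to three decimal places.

R = Σ_{i=2}^{4} C(4,i) p^i (1−p)^{4−i} with p = 0.89
C(4,2)·0.89^2·0.11^2 = 0.05751
C(4,3)·0.89^3·0.11^1 = 0.31019
C(4,4)·0.89^4·0.11^0 = 0.62742
Sum = 0.995

0.995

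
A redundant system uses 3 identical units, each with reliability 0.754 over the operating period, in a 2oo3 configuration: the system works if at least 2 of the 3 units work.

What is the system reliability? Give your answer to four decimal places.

0.8482

R = Σ_{i=2}^{3} C(3,i) p^i (1−p)^{3−i} with p = 0.754
C(3,2)·0.754^2·0.246^1 = 0.419565
C(3,3)·0.754^3·0.246^0 = 0.428661
Sum = 0.8482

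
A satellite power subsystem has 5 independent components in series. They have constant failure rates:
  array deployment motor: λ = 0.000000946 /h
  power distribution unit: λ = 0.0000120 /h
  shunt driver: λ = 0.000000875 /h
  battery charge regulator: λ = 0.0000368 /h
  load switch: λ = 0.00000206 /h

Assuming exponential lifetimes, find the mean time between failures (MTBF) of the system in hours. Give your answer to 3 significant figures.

Series of exponential components: λ_sys = Σ λ_i
λ_sys = 0.000000946 + 0.0000120 + 0.000000875 + 0.0000368 + 0.00000206 = 5.2681e-05 /h
MTBF = 1 / λ_sys = 19000 h

19000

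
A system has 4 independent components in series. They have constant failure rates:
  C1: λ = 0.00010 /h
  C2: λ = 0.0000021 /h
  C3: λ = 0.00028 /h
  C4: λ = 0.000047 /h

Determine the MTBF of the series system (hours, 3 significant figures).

Series of exponential components: λ_sys = Σ λ_i
λ_sys = 0.00010 + 0.0000021 + 0.00028 + 0.000047 = 4.2910e-04 /h
MTBF = 1 / λ_sys = 2330 h

2330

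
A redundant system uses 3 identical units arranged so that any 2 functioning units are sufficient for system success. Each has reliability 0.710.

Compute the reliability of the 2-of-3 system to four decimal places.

R = Σ_{i=2}^{3} C(3,i) p^i (1−p)^{3−i} with p = 0.710
C(3,2)·0.710^2·0.290^1 = 0.438567
C(3,3)·0.710^3·0.290^0 = 0.357911
Sum = 0.7965

0.7965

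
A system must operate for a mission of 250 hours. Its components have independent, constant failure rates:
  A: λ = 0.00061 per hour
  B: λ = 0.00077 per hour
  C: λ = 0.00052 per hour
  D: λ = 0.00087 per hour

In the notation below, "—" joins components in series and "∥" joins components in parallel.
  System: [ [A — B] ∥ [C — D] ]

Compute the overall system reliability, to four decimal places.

0.9143

R(A) = exp(−0.00061 × 250) = 0.858559
R(B) = exp(−0.00077 × 250) = 0.824894
R(C) = exp(−0.00052 × 250) = 0.878095
R(D) = exp(−0.00087 × 250) = 0.804528
Series (A and B): 0.858559 × 0.824894 = 0.708220
Series (C and D): 0.878095 × 0.804528 = 0.706452
Parallel ([0.708220] and [0.706452]): 1 − (1 − 0.708220)(1 − 0.706452) = 0.9143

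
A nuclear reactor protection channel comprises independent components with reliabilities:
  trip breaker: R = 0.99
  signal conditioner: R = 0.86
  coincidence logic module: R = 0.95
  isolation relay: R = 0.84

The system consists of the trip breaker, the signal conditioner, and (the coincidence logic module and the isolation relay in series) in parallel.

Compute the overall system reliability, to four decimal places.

0.9997

Series (coincidence logic module and isolation relay): 0.950000 × 0.840000 = 0.798000
Parallel (trip breaker, signal conditioner, and [0.798000]): 1 − (1 − 0.990000)(1 − 0.860000)(1 − 0.798000) = 0.9997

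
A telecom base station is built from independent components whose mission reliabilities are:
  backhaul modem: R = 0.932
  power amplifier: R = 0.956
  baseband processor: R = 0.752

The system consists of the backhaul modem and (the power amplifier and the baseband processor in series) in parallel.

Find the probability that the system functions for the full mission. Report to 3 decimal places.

Series (power amplifier and baseband processor): 0.95600 × 0.75200 = 0.71891
Parallel (backhaul modem and [0.71891]): 1 − (1 − 0.93200)(1 − 0.71891) = 0.981

0.981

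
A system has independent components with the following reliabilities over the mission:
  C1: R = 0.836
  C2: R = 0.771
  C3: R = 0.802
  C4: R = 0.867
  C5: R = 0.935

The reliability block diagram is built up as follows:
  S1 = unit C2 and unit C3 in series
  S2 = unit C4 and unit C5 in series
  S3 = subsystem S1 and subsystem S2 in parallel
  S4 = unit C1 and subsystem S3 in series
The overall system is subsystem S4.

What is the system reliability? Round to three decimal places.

Series (C2 and C3): 0.77100 × 0.80200 = 0.61834
Series (C4 and C5): 0.86700 × 0.93500 = 0.81065
Parallel ([0.61834] and [0.81065]): 1 − (1 − 0.61834)(1 − 0.81065) = 0.92773
Series (C1 and [0.92773]): 0.83600 × 0.92773 = 0.776

0.776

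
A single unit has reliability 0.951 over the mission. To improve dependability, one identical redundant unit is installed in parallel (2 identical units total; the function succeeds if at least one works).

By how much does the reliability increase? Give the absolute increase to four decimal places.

0.0466

R_before = 0.951
R_after = 1 − (1 − 0.951)^2 = 0.9976
ΔR = 0.9976 − 0.951 = 0.0466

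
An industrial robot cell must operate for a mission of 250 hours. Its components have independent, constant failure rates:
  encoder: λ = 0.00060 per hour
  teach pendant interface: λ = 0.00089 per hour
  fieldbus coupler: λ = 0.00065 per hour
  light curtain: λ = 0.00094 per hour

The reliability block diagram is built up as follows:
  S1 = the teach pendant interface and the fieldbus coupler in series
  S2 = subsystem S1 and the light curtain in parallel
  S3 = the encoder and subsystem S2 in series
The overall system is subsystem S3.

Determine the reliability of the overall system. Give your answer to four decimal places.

R(encoder) = exp(−0.00060 × 250) = 0.860708
R(teach pendant interface) = exp(−0.00089 × 250) = 0.800515
R(fieldbus coupler) = exp(−0.00065 × 250) = 0.850016
R(light curtain) = exp(−0.00094 × 250) = 0.790571
Series (teach pendant interface and fieldbus coupler): 0.800515 × 0.850016 = 0.680451
Parallel ([0.680451] and light curtain): 1 − (1 − 0.680451)(1 − 0.790571) = 0.933077
Series (encoder and [0.933077]): 0.860708 × 0.933077 = 0.8031

0.8031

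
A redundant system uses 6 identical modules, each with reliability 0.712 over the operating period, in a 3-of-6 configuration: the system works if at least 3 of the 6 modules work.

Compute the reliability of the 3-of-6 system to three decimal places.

R = Σ_{i=3}^{6} C(6,i) p^i (1−p)^{6−i} with p = 0.712
C(6,3)·0.712^3·0.288^3 = 0.17244
C(6,4)·0.712^4·0.288^2 = 0.31974
C(6,5)·0.712^5·0.288^1 = 0.31619
C(6,6)·0.712^6·0.288^0 = 0.13028
Sum = 0.939

0.939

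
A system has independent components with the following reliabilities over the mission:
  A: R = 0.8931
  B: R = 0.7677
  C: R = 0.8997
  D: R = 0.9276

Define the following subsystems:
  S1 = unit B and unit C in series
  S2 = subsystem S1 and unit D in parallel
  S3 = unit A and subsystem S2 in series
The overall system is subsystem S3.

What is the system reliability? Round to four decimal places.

0.8731

Series (B and C): 0.767700 × 0.899700 = 0.690700
Parallel ([0.690700] and D): 1 − (1 − 0.690700)(1 − 0.927600) = 0.977607
Series (A and [0.977607]): 0.893100 × 0.977607 = 0.8731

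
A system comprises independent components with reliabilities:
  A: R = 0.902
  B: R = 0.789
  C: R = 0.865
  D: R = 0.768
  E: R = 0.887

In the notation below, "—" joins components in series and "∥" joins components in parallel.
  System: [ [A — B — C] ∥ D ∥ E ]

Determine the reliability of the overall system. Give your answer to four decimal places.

Series (A, B, and C): 0.902000 × 0.789000 × 0.865000 = 0.615601
Parallel ([0.615601], D, and E): 1 − (1 − 0.615601)(1 − 0.768000)(1 − 0.887000) = 0.9899

0.9899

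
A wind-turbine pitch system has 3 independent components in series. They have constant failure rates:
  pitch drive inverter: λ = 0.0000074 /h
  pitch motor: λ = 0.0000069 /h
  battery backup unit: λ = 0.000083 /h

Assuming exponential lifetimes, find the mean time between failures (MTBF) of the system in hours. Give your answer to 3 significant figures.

Series of exponential components: λ_sys = Σ λ_i
λ_sys = 0.0000074 + 0.0000069 + 0.000083 = 9.7300e-05 /h
MTBF = 1 / λ_sys = 10300 h

10300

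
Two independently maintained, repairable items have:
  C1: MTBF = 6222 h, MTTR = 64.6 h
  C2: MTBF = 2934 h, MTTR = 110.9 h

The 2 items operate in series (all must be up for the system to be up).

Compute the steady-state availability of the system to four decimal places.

0.9537

A(C1) = MTBF/(MTBF+MTTR) = 6222/(6222+64.6) = 0.989724
A(C2) = MTBF/(MTBF+MTTR) = 2934/(2934+110.9) = 0.963578
Series availability: 0.989724 × 0.963578 = 0.9537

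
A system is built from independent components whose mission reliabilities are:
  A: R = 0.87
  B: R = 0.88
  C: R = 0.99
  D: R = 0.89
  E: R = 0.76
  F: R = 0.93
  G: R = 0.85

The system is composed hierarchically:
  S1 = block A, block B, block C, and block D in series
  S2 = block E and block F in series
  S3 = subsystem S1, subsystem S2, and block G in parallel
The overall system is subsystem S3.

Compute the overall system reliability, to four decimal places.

Series (A, B, C, and D): 0.870000 × 0.880000 × 0.990000 × 0.890000 = 0.674570
Series (E and F): 0.760000 × 0.930000 = 0.706800
Parallel ([0.674570], [0.706800], and G): 1 − (1 − 0.674570)(1 − 0.706800)(1 − 0.850000) = 0.9857

0.9857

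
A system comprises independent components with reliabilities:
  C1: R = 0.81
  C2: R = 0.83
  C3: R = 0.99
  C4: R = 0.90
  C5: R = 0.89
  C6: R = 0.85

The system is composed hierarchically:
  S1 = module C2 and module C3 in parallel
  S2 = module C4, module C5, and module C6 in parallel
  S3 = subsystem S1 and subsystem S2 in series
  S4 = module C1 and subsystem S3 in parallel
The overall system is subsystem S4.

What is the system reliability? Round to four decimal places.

0.9994

Parallel (C2 and C3): 1 − (1 − 0.830000)(1 − 0.990000) = 0.998300
Parallel (C4, C5, and C6): 1 − (1 − 0.900000)(1 − 0.890000)(1 − 0.850000) = 0.998350
Series ([0.998300] and [0.998350]): 0.998300 × 0.998350 = 0.996653
Parallel (C1 and [0.996653]): 1 − (1 − 0.810000)(1 − 0.996653) = 0.9994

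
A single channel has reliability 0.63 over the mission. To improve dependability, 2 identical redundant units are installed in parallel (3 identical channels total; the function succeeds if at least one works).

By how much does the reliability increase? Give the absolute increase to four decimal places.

0.3193

R_before = 0.63
R_after = 1 − (1 − 0.63)^3 = 0.9493
ΔR = 0.9493 − 0.63 = 0.3193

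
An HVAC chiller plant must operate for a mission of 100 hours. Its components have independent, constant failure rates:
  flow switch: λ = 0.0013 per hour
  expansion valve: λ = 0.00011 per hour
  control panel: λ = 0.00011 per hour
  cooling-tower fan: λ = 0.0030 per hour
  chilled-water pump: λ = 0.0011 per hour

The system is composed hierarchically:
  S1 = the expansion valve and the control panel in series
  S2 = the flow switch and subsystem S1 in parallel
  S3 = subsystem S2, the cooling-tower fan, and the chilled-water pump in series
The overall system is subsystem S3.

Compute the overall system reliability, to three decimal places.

R(flow switch) = exp(−0.0013 × 100) = 0.87810
R(expansion valve) = exp(−0.00011 × 100) = 0.98906
R(control panel) = exp(−0.00011 × 100) = 0.98906
R(cooling-tower fan) = exp(−0.0030 × 100) = 0.74082
R(chilled-water pump) = exp(−0.0011 × 100) = 0.89583
Series (expansion valve and control panel): 0.98906 × 0.98906 = 0.97824
Parallel (flow switch and [0.97824]): 1 − (1 − 0.87810)(1 − 0.97824) = 0.99735
Series ([0.99735], cooling-tower fan, and chilled-water pump): 0.99735 × 0.74082 × 0.89583 = 0.662

0.662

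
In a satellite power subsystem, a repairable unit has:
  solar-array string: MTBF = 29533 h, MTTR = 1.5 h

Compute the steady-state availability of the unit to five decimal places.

A(solar-array string) = MTBF/(MTBF+MTTR) = 29533/(29533+1.5) = 0.99995

0.99995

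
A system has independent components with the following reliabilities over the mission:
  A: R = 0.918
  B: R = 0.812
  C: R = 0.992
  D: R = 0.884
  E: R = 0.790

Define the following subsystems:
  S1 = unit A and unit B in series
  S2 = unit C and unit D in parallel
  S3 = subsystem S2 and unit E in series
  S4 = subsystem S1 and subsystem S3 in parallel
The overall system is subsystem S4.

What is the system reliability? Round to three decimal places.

0.946

Series (A and B): 0.91800 × 0.81200 = 0.74542
Parallel (C and D): 1 − (1 − 0.99200)(1 − 0.88400) = 0.99907
Series ([0.99907] and E): 0.99907 × 0.79000 = 0.78927
Parallel ([0.74542] and [0.78927]): 1 − (1 − 0.74542)(1 − 0.78927) = 0.946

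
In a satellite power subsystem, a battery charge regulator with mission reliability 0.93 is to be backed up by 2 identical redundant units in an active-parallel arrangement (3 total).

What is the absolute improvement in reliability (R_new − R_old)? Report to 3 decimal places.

0.070

R_before = 0.93
R_after = 1 − (1 − 0.93)^3 = 1.000
ΔR = 1.000 − 0.93 = 0.070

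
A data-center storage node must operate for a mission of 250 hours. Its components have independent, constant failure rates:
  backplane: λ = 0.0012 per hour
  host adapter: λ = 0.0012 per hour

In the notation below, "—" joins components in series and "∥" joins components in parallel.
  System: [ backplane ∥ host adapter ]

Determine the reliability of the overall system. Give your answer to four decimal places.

R(backplane) = exp(−0.0012 × 250) = 0.740818
R(host adapter) = exp(−0.0012 × 250) = 0.740818
Parallel (backplane and host adapter): 1 − (1 − 0.740818)(1 − 0.740818) = 0.9328

0.9328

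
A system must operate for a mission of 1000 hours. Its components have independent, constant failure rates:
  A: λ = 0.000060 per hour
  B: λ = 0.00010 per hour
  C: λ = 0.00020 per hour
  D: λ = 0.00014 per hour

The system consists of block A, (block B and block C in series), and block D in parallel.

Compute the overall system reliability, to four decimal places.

R(A) = exp(−0.000060 × 1000) = 0.941765
R(B) = exp(−0.00010 × 1000) = 0.904837
R(C) = exp(−0.00020 × 1000) = 0.818731
R(D) = exp(−0.00014 × 1000) = 0.869358
Series (B and C): 0.904837 × 0.818731 = 0.740818
Parallel (A, [0.740818], and D): 1 − (1 − 0.941765)(1 − 0.740818)(1 − 0.869358) = 0.9980

0.9980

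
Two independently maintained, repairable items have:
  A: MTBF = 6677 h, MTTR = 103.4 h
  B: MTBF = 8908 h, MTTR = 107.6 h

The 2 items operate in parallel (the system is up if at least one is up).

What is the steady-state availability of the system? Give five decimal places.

A(A) = MTBF/(MTBF+MTTR) = 6677/(6677+103.4) = 0.984750
A(B) = MTBF/(MTBF+MTTR) = 8908/(8908+107.6) = 0.988065
Parallel availability: 1 − (1 − 0.984750)(1 − 0.988065) = 0.99982

0.99982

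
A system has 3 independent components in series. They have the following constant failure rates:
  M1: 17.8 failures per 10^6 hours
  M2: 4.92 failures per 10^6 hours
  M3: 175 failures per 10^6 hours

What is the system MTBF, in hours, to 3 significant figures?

Series of exponential components: λ_sys = Σ λ_i
λ_sys = 0.0000178 + 0.00000492 + 0.000175 = 1.9772e-04 /h
MTBF = 1 / λ_sys = 5060 h

5060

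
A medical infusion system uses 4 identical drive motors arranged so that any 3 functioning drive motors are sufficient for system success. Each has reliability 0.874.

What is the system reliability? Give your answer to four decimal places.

0.9200

R = Σ_{i=3}^{4} C(4,i) p^i (1−p)^{4−i} with p = 0.874
C(4,3)·0.874^3·0.126^1 = 0.336484
C(4,4)·0.874^4·0.126^0 = 0.583507
Sum = 0.9200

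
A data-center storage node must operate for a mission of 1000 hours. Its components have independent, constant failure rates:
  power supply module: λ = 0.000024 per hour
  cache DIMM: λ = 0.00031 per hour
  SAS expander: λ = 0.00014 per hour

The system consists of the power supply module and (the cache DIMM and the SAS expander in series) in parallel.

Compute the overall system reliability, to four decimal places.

R(power supply module) = exp(−0.000024 × 1000) = 0.976286
R(cache DIMM) = exp(−0.00031 × 1000) = 0.733447
R(SAS expander) = exp(−0.00014 × 1000) = 0.869358
Series (cache DIMM and SAS expander): 0.733447 × 0.869358 = 0.637628
Parallel (power supply module and [0.637628]): 1 − (1 − 0.976286)(1 − 0.637628) = 0.9914

0.9914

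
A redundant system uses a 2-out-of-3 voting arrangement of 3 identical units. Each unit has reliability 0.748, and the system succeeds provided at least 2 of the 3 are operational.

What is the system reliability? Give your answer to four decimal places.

0.8415

R = Σ_{i=2}^{3} C(3,i) p^i (1−p)^{3−i} with p = 0.748
C(3,2)·0.748^2·0.252^1 = 0.422985
C(3,3)·0.748^3·0.252^0 = 0.418509
Sum = 0.8415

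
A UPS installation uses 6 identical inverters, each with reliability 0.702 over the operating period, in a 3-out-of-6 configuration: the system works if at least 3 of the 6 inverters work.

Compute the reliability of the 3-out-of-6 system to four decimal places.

0.9311

R = Σ_{i=3}^{6} C(6,i) p^i (1−p)^{6−i} with p = 0.702
C(6,3)·0.702^3·0.298^3 = 0.183101
C(6,4)·0.702^4·0.298^2 = 0.323498
C(6,5)·0.702^5·0.298^1 = 0.304827
C(6,6)·0.702^6·0.298^0 = 0.119680
Sum = 0.9311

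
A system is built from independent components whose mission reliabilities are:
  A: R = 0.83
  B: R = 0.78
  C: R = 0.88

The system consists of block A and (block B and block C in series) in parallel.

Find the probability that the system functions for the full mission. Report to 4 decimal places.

0.9467

Series (B and C): 0.780000 × 0.880000 = 0.686400
Parallel (A and [0.686400]): 1 − (1 − 0.830000)(1 − 0.686400) = 0.9467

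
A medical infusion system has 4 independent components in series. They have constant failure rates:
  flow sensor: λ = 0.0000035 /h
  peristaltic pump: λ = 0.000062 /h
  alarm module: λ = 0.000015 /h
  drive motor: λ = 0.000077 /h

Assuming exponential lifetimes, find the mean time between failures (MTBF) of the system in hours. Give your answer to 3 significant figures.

6350

Series of exponential components: λ_sys = Σ λ_i
λ_sys = 0.0000035 + 0.000062 + 0.000015 + 0.000077 = 1.5750e-04 /h
MTBF = 1 / λ_sys = 6350 h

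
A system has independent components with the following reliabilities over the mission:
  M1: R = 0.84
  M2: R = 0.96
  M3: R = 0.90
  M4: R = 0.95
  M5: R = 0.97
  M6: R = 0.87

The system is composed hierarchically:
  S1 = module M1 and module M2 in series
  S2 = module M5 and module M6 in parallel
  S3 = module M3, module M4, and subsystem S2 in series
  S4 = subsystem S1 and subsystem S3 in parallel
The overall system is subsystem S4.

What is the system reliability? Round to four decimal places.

0.9713

Series (M1 and M2): 0.840000 × 0.960000 = 0.806400
Parallel (M5 and M6): 1 − (1 − 0.970000)(1 − 0.870000) = 0.996100
Series (M3, M4, and [0.996100]): 0.900000 × 0.950000 × 0.996100 = 0.851666
Parallel ([0.806400] and [0.851666]): 1 − (1 − 0.806400)(1 − 0.851666) = 0.9713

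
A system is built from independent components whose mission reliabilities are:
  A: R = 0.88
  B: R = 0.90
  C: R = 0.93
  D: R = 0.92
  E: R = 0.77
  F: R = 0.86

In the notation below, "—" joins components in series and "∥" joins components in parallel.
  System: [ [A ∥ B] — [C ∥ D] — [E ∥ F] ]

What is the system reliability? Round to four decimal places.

Parallel (A and B): 1 − (1 − 0.880000)(1 − 0.900000) = 0.988000
Parallel (C and D): 1 − (1 − 0.930000)(1 − 0.920000) = 0.994400
Parallel (E and F): 1 − (1 − 0.770000)(1 − 0.860000) = 0.967800
Series ([0.988000], [0.994400], and [0.967800]): 0.988000 × 0.994400 × 0.967800 = 0.9508

0.9508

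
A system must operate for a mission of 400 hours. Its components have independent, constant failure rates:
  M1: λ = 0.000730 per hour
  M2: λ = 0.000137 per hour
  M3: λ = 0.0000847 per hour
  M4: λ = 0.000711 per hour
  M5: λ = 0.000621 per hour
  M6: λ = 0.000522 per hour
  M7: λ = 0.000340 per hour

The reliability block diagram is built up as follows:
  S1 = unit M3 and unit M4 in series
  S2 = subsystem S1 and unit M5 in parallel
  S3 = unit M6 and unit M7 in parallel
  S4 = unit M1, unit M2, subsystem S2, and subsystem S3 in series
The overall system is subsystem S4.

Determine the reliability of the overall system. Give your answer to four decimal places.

0.6486

R(M1) = exp(−0.000730 × 400) = 0.746769
R(M2) = exp(−0.000137 × 400) = 0.946674
R(M3) = exp(−0.0000847 × 400) = 0.966688
R(M4) = exp(−0.000711 × 400) = 0.752466
R(M5) = exp(−0.000621 × 400) = 0.780048
R(M6) = exp(−0.000522 × 400) = 0.811558
R(M7) = exp(−0.000340 × 400) = 0.872843
Series (M3 and M4): 0.966688 × 0.752466 = 0.727400
Parallel ([0.727400] and M5): 1 − (1 − 0.727400)(1 − 0.780048) = 0.940041
Parallel (M6 and M7): 1 − (1 − 0.811558)(1 − 0.872843) = 0.976038
Series (M1, M2, [0.940041], and [0.976038]): 0.746769 × 0.946674 × 0.940041 × 0.976038 = 0.6486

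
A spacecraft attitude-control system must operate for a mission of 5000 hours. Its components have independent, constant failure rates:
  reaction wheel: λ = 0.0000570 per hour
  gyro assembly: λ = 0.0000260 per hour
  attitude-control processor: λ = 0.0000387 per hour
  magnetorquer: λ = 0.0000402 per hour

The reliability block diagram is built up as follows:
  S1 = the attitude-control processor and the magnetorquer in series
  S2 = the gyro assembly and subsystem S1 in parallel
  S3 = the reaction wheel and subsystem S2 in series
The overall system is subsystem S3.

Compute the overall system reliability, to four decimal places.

0.7221

R(reaction wheel) = exp(−0.0000570 × 5000) = 0.752014
R(gyro assembly) = exp(−0.0000260 × 5000) = 0.878095
R(attitude-control processor) = exp(−0.0000387 × 5000) = 0.824070
R(magnetorquer) = exp(−0.0000402 × 5000) = 0.817912
Series (attitude-control processor and magnetorquer): 0.824070 × 0.817912 = 0.674017
Parallel (gyro assembly and [0.674017]): 1 − (1 − 0.878095)(1 − 0.674017) = 0.960261
Series (reaction wheel and [0.960261]): 0.752014 × 0.960261 = 0.7221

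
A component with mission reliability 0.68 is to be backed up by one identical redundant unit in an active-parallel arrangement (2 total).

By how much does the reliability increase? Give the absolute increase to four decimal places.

R_before = 0.68
R_after = 1 − (1 − 0.68)^2 = 0.8976
ΔR = 0.8976 − 0.68 = 0.2176

0.2176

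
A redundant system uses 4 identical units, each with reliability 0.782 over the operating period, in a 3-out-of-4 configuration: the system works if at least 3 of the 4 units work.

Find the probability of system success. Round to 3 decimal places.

R = Σ_{i=3}^{4} C(4,i) p^i (1−p)^{4−i} with p = 0.782
C(4,3)·0.782^3·0.218^1 = 0.41700
C(4,4)·0.782^4·0.218^0 = 0.37396
Sum = 0.791

0.791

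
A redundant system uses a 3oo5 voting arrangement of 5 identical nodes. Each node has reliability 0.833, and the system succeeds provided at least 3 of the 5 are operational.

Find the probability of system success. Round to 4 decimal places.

R = Σ_{i=3}^{5} C(5,i) p^i (1−p)^{5−i} with p = 0.833
C(5,3)·0.833^3·0.167^2 = 0.161201
C(5,4)·0.833^4·0.167^1 = 0.402037
C(5,5)·0.833^5·0.167^0 = 0.401074
Sum = 0.9643

0.9643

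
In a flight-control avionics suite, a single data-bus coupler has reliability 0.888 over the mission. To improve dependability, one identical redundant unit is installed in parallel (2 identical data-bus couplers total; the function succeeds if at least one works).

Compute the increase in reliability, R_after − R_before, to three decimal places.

R_before = 0.888
R_after = 1 − (1 − 0.888)^2 = 0.987
ΔR = 0.987 − 0.888 = 0.099

0.099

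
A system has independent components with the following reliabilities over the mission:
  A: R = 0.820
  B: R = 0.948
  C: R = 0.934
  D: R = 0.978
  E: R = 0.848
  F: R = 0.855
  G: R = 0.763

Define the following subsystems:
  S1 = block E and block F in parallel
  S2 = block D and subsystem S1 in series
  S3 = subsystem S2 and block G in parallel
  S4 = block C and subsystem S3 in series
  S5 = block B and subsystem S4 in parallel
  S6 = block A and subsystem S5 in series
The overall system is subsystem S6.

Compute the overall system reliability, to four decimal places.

0.8168

Parallel (E and F): 1 − (1 − 0.848000)(1 − 0.855000) = 0.977960
Series (D and [0.977960]): 0.978000 × 0.977960 = 0.956445
Parallel ([0.956445] and G): 1 − (1 − 0.956445)(1 − 0.763000) = 0.989677
Series (C and [0.989677]): 0.934000 × 0.989677 = 0.924358
Parallel (B and [0.924358]): 1 − (1 − 0.948000)(1 − 0.924358) = 0.996067
Series (A and [0.996067]): 0.820000 × 0.996067 = 0.8168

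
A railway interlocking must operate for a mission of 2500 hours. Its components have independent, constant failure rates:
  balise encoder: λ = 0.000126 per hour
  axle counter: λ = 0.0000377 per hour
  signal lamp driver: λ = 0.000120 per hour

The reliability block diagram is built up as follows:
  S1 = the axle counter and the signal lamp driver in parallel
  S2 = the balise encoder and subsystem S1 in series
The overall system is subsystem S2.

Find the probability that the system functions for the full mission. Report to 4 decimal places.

0.7128

R(balise encoder) = exp(−0.000126 × 2500) = 0.729789
R(axle counter) = exp(−0.0000377 × 2500) = 0.910055
R(signal lamp driver) = exp(−0.000120 × 2500) = 0.740818
Parallel (axle counter and signal lamp driver): 1 − (1 − 0.910055)(1 − 0.740818) = 0.976688
Series (balise encoder and [0.976688]): 0.729789 × 0.976688 = 0.7128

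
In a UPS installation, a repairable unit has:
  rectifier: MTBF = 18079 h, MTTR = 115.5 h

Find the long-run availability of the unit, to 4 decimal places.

0.9937

A(rectifier) = MTBF/(MTBF+MTTR) = 18079/(18079+115.5) = 0.9937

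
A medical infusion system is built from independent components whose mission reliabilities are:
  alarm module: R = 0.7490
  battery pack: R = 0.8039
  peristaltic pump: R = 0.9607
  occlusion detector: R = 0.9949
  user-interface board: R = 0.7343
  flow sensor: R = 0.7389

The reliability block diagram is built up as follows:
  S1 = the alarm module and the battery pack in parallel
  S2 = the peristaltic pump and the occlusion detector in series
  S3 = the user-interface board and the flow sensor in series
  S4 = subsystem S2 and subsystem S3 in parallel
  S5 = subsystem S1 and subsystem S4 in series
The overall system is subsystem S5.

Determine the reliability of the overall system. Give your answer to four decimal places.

Parallel (alarm module and battery pack): 1 − (1 − 0.749000)(1 − 0.803900) = 0.950779
Series (peristaltic pump and occlusion detector): 0.960700 × 0.994900 = 0.955800
Series (user-interface board and flow sensor): 0.734300 × 0.738900 = 0.542574
Parallel ([0.955800] and [0.542574]): 1 − (1 − 0.955800)(1 − 0.542574) = 0.979782
Series ([0.950779] and [0.979782]): 0.950779 × 0.979782 = 0.9316

0.9316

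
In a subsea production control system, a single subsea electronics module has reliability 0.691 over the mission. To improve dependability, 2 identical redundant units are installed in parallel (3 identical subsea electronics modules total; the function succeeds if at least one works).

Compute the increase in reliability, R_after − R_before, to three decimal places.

0.279

R_before = 0.691
R_after = 1 − (1 − 0.691)^3 = 0.970
ΔR = 0.970 − 0.691 = 0.279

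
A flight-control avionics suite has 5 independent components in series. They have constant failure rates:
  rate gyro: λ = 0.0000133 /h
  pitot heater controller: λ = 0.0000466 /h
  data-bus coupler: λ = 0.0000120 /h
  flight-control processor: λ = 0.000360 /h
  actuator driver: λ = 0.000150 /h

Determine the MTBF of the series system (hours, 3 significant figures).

1720

Series of exponential components: λ_sys = Σ λ_i
λ_sys = 0.0000133 + 0.0000466 + 0.0000120 + 0.000360 + 0.000150 = 5.8190e-04 /h
MTBF = 1 / λ_sys = 1720 h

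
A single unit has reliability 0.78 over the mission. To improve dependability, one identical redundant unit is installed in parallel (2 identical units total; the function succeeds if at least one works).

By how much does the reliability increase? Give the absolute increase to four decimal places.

R_before = 0.78
R_after = 1 − (1 − 0.78)^2 = 0.9516
ΔR = 0.9516 − 0.78 = 0.1716

0.1716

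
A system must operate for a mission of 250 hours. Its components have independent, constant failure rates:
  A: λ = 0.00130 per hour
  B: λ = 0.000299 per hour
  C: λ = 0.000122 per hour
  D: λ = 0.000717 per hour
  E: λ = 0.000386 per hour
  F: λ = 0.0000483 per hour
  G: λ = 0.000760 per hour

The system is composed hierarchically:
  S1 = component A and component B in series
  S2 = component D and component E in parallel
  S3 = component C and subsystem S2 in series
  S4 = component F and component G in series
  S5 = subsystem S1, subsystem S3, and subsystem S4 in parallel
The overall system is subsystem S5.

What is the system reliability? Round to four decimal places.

0.9973

R(A) = exp(−0.00130 × 250) = 0.722527
R(B) = exp(−0.000299 × 250) = 0.927975
R(C) = exp(−0.000122 × 250) = 0.969960
R(D) = exp(−0.000717 × 250) = 0.835897
R(E) = exp(−0.000386 × 250) = 0.908010
R(F) = exp(−0.0000483 × 250) = 0.987998
R(G) = exp(−0.000760 × 250) = 0.826959
Series (A and B): 0.722527 × 0.927975 = 0.670487
Parallel (D and E): 1 − (1 − 0.835897)(1 − 0.908010) = 0.984904
Series (C and [0.984904]): 0.969960 × 0.984904 = 0.955317
Series (F and G): 0.987998 × 0.826959 = 0.817034
Parallel ([0.670487], [0.955317], and [0.817034]): 1 − (1 − 0.670487)(1 − 0.955317)(1 − 0.817034) = 0.9973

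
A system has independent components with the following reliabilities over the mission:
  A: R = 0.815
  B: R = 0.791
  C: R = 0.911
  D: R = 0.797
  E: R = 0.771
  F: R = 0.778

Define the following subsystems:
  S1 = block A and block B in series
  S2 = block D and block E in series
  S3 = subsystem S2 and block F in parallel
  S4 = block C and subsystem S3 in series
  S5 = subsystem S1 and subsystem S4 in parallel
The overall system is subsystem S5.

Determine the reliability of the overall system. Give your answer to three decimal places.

Series (A and B): 0.81500 × 0.79100 = 0.64467
Series (D and E): 0.79700 × 0.77100 = 0.61449
Parallel ([0.61449] and F): 1 − (1 − 0.61449)(1 − 0.77800) = 0.91442
Series (C and [0.91442]): 0.91100 × 0.91442 = 0.83304
Parallel ([0.64467] and [0.83304]): 1 − (1 − 0.64467)(1 − 0.83304) = 0.941

0.941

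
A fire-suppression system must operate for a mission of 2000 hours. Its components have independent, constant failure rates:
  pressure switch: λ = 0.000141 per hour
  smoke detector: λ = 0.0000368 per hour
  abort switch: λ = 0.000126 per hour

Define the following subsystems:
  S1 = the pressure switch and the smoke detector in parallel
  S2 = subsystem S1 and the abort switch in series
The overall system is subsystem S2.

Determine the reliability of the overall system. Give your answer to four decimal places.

0.7637

R(pressure switch) = exp(−0.000141 × 2000) = 0.754274
R(smoke detector) = exp(−0.0000368 × 2000) = 0.929043
R(abort switch) = exp(−0.000126 × 2000) = 0.777245
Parallel (pressure switch and smoke detector): 1 − (1 − 0.754274)(1 − 0.929043) = 0.982564
Series ([0.982564] and abort switch): 0.982564 × 0.777245 = 0.7637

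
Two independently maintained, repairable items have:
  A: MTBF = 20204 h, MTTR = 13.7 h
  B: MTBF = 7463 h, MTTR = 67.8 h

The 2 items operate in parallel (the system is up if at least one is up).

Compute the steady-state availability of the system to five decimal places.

A(A) = MTBF/(MTBF+MTTR) = 20204/(20204+13.7) = 0.999322
A(B) = MTBF/(MTBF+MTTR) = 7463/(7463+67.8) = 0.990997
Parallel availability: 1 − (1 − 0.999322)(1 − 0.990997) = 0.99999

0.99999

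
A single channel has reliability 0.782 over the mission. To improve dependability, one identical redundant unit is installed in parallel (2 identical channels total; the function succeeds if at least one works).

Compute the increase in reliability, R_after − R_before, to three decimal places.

R_before = 0.782
R_after = 1 − (1 − 0.782)^2 = 0.952
ΔR = 0.952 − 0.782 = 0.170

0.170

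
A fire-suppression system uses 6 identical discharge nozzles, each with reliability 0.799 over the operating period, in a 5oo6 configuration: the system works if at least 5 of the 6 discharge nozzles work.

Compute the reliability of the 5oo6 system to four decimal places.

R = Σ_{i=5}^{6} C(6,i) p^i (1−p)^{6−i} with p = 0.799
C(6,5)·0.799^5·0.201^1 = 0.392718
C(6,6)·0.799^6·0.201^0 = 0.260184
Sum = 0.6529

0.6529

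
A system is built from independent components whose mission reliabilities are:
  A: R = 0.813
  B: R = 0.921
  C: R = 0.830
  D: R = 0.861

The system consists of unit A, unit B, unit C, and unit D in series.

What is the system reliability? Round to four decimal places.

0.5351

Series (A, B, C, and D): 0.813000 × 0.921000 × 0.830000 × 0.861000 = 0.5351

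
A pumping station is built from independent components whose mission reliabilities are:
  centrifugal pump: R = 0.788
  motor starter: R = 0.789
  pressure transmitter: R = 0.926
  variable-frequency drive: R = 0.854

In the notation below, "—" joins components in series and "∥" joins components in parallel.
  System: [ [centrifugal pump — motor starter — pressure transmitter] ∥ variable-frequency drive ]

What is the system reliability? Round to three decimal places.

0.938

Series (centrifugal pump, motor starter, and pressure transmitter): 0.78800 × 0.78900 × 0.92600 = 0.57572
Parallel ([0.57572] and variable-frequency drive): 1 − (1 − 0.57572)(1 − 0.85400) = 0.938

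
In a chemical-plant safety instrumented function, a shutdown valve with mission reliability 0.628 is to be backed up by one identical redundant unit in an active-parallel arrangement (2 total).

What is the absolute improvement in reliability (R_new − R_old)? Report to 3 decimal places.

0.234

R_before = 0.628
R_after = 1 − (1 − 0.628)^2 = 0.862
ΔR = 0.862 − 0.628 = 0.234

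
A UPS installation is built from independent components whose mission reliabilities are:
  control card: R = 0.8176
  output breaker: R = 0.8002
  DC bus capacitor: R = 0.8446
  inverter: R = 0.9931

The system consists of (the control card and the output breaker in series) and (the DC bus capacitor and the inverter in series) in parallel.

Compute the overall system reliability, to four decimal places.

0.9443

Series (control card and output breaker): 0.817600 × 0.800200 = 0.654244
Series (DC bus capacitor and inverter): 0.844600 × 0.993100 = 0.838772
Parallel ([0.654244] and [0.838772]): 1 − (1 − 0.654244)(1 − 0.838772) = 0.9443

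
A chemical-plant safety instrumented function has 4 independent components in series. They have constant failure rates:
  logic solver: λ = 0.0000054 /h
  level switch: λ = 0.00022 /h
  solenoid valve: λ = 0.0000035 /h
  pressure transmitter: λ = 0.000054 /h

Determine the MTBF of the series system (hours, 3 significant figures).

3530

Series of exponential components: λ_sys = Σ λ_i
λ_sys = 0.0000054 + 0.00022 + 0.0000035 + 0.000054 = 2.8290e-04 /h
MTBF = 1 / λ_sys = 3530 h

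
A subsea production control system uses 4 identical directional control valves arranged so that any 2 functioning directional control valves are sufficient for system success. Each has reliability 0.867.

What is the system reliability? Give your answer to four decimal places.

0.9915

R = Σ_{i=2}^{4} C(4,i) p^i (1−p)^{4−i} with p = 0.867
C(4,2)·0.867^2·0.133^2 = 0.079780
C(4,3)·0.867^3·0.133^1 = 0.346712
C(4,4)·0.867^4·0.133^0 = 0.565036
Sum = 0.9915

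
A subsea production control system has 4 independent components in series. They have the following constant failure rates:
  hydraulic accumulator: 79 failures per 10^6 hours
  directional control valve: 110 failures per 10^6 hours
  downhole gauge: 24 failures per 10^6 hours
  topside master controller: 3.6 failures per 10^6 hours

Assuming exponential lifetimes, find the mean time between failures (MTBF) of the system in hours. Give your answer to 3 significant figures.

Series of exponential components: λ_sys = Σ λ_i
λ_sys = 0.000079 + 0.00011 + 0.000024 + 0.0000036 = 2.1660e-04 /h
MTBF = 1 / λ_sys = 4620 h

4620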